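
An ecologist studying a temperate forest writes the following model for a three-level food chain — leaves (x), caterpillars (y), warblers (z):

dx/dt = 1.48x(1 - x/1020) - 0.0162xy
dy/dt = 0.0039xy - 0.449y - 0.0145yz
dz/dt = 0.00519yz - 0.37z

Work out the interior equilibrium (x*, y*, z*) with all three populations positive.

From dz/dt = 0: 0.00519y* = 0.37, so y* = 71.3.
From dx/dt = 0: 1.48(1 - x*/1020) = 0.0162·71.3, giving x* = 1020·(1 - 0.78) = 224.
From dy/dt = 0: 0.0039·224 - 0.449 = 0.0145z*, so z* = 0.425/0.0145 = 29.3.

x* ≈ 224, y* ≈ 71.3, z* ≈ 29.3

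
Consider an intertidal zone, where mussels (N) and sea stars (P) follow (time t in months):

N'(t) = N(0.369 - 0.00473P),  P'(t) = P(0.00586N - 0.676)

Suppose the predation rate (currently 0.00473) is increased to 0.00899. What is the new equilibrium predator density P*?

At the interior fixed point, setting dN/dt = 0 with N > 0 fixes P* = (prey growth rate)/(NP coefficient) — independent of the other coefficients.
With the change, P* = 0.369/0.00899 = 41; it falls from 78.

P* ≈ 41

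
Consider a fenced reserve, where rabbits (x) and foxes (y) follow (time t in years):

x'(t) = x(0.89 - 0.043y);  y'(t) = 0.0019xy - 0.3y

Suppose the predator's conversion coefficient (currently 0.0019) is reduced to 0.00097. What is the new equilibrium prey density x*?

At the interior fixed point, setting dy/dt = 0 with y > 0 fixes x* = (predator death rate)/(xy coefficient) — independent of the other coefficients.
With the change, x* = 0.3/0.00097 = 309; it rises from 158.

x* ≈ 309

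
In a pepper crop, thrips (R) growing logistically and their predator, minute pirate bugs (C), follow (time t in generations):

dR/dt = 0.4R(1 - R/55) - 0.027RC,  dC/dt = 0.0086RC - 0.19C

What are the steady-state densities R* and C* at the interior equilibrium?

From dC/dt = 0 with C > 0: 0.0086R* = 0.19, so R* = 22.1.
Substitute into dR/dt = 0: 0.4(1 - 22.1/55) = 0.027C*.
The bracket is 0.598, giving C* = 0.239/0.027 = 8.86.

R* ≈ 22.1, C* ≈ 8.86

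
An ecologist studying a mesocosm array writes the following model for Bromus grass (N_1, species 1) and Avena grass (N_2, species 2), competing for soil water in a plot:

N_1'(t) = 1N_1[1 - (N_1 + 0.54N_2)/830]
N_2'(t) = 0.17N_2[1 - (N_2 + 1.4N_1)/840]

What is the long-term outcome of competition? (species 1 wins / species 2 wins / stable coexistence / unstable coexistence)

species 1 excludes species 2

Compare the nullcline intercepts: K1/α12 = 830/0.54 = 1540 > K2 = 840; K2/α21 = 840/1.4 = 600 < K1 = 830.
Since the inequalities point opposite ways, species 1 can invade but species 2 cannot.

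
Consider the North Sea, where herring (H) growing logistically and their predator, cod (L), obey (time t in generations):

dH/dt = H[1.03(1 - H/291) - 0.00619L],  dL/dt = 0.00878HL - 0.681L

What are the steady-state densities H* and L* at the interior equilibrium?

H* ≈ 77.6, L* ≈ 122

From dL/dt = 0 with L > 0: 0.00878H* = 0.681, so H* = 77.6.
Substitute into dH/dt = 0: 1.03(1 - 77.6/291) = 0.00619L*.
The bracket is 0.733, giving L* = 0.755/0.00619 = 122.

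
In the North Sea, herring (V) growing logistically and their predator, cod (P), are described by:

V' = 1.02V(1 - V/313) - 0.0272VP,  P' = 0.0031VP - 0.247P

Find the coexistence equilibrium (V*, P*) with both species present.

From dP/dt = 0 with P > 0: 0.0031V* = 0.247, so V* = 79.7.
Substitute into dV/dt = 0: 1.02(1 - 79.7/313) = 0.0272P*.
The bracket is 0.745, giving P* = 0.76/0.0272 = 28.

V* ≈ 79.7, P* ≈ 28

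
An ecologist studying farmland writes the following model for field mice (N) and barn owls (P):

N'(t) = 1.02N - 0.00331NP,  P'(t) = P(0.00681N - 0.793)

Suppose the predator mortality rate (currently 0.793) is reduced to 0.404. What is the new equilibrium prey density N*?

N* ≈ 59.3

At the interior fixed point, setting dP/dt = 0 with P > 0 fixes N* = (predator death rate)/(NP coefficient) — independent of the other coefficients.
With the change, N* = 0.404/0.00681 = 59.3; it falls from 116.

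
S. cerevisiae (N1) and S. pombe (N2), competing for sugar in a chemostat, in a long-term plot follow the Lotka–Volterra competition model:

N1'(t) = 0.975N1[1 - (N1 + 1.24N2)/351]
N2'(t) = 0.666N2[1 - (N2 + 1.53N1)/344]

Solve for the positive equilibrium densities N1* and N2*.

Setting both brackets to zero gives the nullclines N1 + 1.24N2 = 351 and 1.53N1 + N2 = 344.
Substituting N2 = 344 - 1.53N1 into the first: N1(1 - 1.24·1.53) = 351 - 1.24·344.
So N1* = -75.6/-0.897 = 84.2, and then N2* = 344 - 1.53·84.2 = 215.

N1* ≈ 84.2, N2* ≈ 215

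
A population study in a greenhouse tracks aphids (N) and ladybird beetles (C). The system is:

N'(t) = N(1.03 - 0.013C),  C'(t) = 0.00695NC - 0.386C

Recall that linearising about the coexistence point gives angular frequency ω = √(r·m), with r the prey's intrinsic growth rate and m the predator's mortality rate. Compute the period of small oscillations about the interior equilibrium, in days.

Here r = 1.03 and m = 0.386, so r·m = 0.398.
ω = √0.398 = 0.631 per day, hence T = 2π/ω ≈ 9.96 days.

T ≈ 9.96 days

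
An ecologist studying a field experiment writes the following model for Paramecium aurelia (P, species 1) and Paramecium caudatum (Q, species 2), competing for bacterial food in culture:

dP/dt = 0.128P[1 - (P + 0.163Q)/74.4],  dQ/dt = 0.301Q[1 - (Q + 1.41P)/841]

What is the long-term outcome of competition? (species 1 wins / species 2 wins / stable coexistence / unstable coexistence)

species 2 excludes species 1

Compare the nullcline intercepts: K1/α12 = 74.4/0.163 = 456 < K2 = 841; K2/α21 = 841/1.41 = 596 > K1 = 74.4.
Since the inequalities point opposite ways, species 2 can invade but species 1 cannot.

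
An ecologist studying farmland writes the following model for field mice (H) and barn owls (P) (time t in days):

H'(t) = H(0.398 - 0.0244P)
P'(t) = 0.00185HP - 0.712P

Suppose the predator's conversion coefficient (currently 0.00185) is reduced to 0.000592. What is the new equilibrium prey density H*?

At the interior fixed point, setting dP/dt = 0 with P > 0 fixes H* = (predator death rate)/(HP coefficient) — independent of the other coefficients.
With the change, H* = 0.712/0.000592 = 1200; it rises from 385.

H* ≈ 1200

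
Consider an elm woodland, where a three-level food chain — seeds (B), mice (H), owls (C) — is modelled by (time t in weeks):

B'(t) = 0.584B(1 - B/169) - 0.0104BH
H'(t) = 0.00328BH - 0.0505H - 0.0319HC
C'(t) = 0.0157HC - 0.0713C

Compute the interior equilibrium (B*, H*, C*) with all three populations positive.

From dC/dt = 0: 0.0157H* = 0.0713, so H* = 4.54.
From dB/dt = 0: 0.584(1 - B*/169) = 0.0104·4.54, giving B* = 169·(1 - 0.0809) = 155.
From dH/dt = 0: 0.00328·155 - 0.0505 = 0.0319C*, so C* = 0.459/0.0319 = 14.4.

B* ≈ 155, H* ≈ 4.54, C* ≈ 14.4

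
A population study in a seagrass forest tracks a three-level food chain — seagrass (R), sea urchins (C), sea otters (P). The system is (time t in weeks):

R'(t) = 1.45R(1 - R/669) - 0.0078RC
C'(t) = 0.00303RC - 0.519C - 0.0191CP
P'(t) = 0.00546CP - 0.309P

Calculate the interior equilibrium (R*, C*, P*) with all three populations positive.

R* ≈ 465, C* ≈ 56.6, P* ≈ 46.6

From dP/dt = 0: 0.00546C* = 0.309, so C* = 56.6.
From dR/dt = 0: 1.45(1 - R*/669) = 0.0078·56.6, giving R* = 669·(1 - 0.304) = 465.
From dC/dt = 0: 0.00303·465 - 0.519 = 0.0191P*, so P* = 0.891/0.0191 = 46.6.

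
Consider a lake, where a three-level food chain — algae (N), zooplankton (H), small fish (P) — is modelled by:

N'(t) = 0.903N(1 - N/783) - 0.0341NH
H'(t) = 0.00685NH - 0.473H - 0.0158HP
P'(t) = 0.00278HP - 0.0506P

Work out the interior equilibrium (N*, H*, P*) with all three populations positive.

From dP/dt = 0: 0.00278H* = 0.0506, so H* = 18.2.
From dN/dt = 0: 0.903(1 - N*/783) = 0.0341·18.2, giving N* = 783·(1 - 0.687) = 245.
From dH/dt = 0: 0.00685·245 - 0.473 = 0.0158P*, so P* = 1.2/0.0158 = 76.2.

N* ≈ 245, H* ≈ 18.2, P* ≈ 76.2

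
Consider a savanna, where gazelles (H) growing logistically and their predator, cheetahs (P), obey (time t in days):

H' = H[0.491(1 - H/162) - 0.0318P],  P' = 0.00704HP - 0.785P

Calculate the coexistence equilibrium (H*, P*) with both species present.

H* ≈ 112, P* ≈ 4.81

From dP/dt = 0 with P > 0: 0.00704H* = 0.785, so H* = 112.
Substitute into dH/dt = 0: 0.491(1 - 112/162) = 0.0318P*.
The bracket is 0.312, giving P* = 0.153/0.0318 = 4.81.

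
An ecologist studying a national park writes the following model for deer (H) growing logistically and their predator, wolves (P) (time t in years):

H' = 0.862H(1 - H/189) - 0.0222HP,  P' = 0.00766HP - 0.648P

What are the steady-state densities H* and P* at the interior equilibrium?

H* ≈ 84.6, P* ≈ 21.4

From dP/dt = 0 with P > 0: 0.00766H* = 0.648, so H* = 84.6.
Substitute into dH/dt = 0: 0.862(1 - 84.6/189) = 0.0222P*.
The bracket is 0.552, giving P* = 0.476/0.0222 = 21.4.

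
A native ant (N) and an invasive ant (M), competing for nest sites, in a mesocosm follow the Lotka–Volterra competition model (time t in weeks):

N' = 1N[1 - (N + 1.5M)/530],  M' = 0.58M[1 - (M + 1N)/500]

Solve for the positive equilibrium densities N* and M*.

Setting both brackets to zero gives the nullclines N + 1.5M = 530 and 1N + M = 500.
Substituting M = 500 - 1N into the first: N(1 - 1.5·1) = 530 - 1.5·500.
So N* = -220/-0.5 = 440, and then M* = 500 - 1·440 = 60.

N* ≈ 440, M* ≈ 60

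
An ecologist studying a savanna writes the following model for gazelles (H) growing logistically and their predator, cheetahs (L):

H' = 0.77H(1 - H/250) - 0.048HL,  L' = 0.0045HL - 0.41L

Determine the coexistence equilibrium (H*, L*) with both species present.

From dL/dt = 0 with L > 0: 0.0045H* = 0.41, so H* = 91.1.
Substitute into dH/dt = 0: 0.77(1 - 91.1/250) = 0.048L*.
The bracket is 0.636, giving L* = 0.489/0.048 = 10.2.

H* ≈ 91.1, L* ≈ 10.2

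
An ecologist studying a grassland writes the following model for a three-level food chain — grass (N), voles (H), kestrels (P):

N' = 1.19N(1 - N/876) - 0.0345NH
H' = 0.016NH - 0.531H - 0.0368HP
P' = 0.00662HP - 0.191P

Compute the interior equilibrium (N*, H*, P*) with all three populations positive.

N* ≈ 143, H* ≈ 28.9, P* ≈ 47.9

From dP/dt = 0: 0.00662H* = 0.191, so H* = 28.9.
From dN/dt = 0: 1.19(1 - N*/876) = 0.0345·28.9, giving N* = 876·(1 - 0.836) = 143.
From dH/dt = 0: 0.016·143 - 0.531 = 0.0368P*, so P* = 1.76/0.0368 = 47.9.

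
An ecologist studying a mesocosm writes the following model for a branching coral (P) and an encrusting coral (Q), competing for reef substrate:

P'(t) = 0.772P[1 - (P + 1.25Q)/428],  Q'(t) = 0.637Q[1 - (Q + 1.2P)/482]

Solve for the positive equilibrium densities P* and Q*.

P* ≈ 349, Q* ≈ 63.2

Setting both brackets to zero gives the nullclines P + 1.25Q = 428 and 1.2P + Q = 482.
Substituting Q = 482 - 1.2P into the first: P(1 - 1.25·1.2) = 428 - 1.25·482.
So P* = -174/-0.5 = 349, and then Q* = 482 - 1.2·349 = 63.2.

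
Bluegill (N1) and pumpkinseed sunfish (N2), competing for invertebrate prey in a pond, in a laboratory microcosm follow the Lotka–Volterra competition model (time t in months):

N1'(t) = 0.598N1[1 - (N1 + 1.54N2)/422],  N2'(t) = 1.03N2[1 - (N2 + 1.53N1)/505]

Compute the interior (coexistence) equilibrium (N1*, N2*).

Setting both brackets to zero gives the nullclines N1 + 1.54N2 = 422 and 1.53N1 + N2 = 505.
Substituting N2 = 505 - 1.53N1 into the first: N1(1 - 1.54·1.53) = 422 - 1.54·505.
So N1* = -356/-1.36 = 262, and then N2* = 505 - 1.53·262 = 104.

N1* ≈ 262, N2* ≈ 104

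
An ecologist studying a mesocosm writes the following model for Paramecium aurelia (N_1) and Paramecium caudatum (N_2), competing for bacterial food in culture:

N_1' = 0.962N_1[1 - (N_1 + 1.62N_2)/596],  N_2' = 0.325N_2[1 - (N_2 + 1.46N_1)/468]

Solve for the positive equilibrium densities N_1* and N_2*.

N_1* ≈ 119, N_2* ≈ 295

Setting both brackets to zero gives the nullclines N_1 + 1.62N_2 = 596 and 1.46N_1 + N_2 = 468.
Substituting N_2 = 468 - 1.46N_1 into the first: N_1(1 - 1.62·1.46) = 596 - 1.62·468.
So N_1* = -162/-1.37 = 119, and then N_2* = 468 - 1.46·119 = 295.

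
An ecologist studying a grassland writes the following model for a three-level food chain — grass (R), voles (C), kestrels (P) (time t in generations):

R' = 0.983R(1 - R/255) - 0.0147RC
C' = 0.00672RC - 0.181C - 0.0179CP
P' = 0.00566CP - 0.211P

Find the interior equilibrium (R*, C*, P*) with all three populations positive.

From dP/dt = 0: 0.00566C* = 0.211, so C* = 37.3.
From dR/dt = 0: 0.983(1 - R*/255) = 0.0147·37.3, giving R* = 255·(1 - 0.557) = 113.
From dC/dt = 0: 0.00672·113 - 0.181 = 0.0179P*, so P* = 0.577/0.0179 = 32.3.

R* ≈ 113, C* ≈ 37.3, P* ≈ 32.3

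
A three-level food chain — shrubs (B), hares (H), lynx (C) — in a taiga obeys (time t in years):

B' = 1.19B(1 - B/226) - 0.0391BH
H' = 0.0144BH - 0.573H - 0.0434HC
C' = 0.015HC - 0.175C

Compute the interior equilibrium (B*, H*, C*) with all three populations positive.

B* ≈ 139, H* ≈ 11.7, C* ≈ 33

From dC/dt = 0: 0.015H* = 0.175, so H* = 11.7.
From dB/dt = 0: 1.19(1 - B*/226) = 0.0391·11.7, giving B* = 226·(1 - 0.383) = 139.
From dH/dt = 0: 0.0144·139 - 0.573 = 0.0434C*, so C* = 1.43/0.0434 = 33.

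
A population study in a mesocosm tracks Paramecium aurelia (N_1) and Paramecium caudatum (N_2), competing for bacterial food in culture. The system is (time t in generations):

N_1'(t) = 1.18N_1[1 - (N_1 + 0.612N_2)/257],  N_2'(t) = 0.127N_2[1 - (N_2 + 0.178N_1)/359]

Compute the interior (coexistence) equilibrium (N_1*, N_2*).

Setting both brackets to zero gives the nullclines N_1 + 0.612N_2 = 257 and 0.178N_1 + N_2 = 359.
Substituting N_2 = 359 - 0.178N_1 into the first: N_1(1 - 0.612·0.178) = 257 - 0.612·359.
So N_1* = 37.3/0.891 = 41.9, and then N_2* = 359 - 0.178·41.9 = 352.

N_1* ≈ 41.9, N_2* ≈ 352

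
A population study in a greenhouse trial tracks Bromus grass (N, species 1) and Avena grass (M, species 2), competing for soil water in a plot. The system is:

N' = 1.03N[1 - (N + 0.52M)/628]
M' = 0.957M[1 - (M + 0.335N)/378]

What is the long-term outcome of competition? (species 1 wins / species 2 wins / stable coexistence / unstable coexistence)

Compare the nullcline intercepts: K1/α12 = 628/0.52 = 1210 > K2 = 378; K2/α21 = 378/0.335 = 1130 > K1 = 628.
Since both inequalities hold, each species can invade when rare, so the interior equilibrium is stable.

stable coexistence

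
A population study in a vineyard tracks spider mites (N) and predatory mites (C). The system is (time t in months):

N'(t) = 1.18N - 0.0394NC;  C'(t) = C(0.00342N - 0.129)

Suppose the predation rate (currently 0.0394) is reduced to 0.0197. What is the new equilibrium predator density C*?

At the interior fixed point, setting dN/dt = 0 with N > 0 fixes C* = (prey growth rate)/(NC coefficient) — independent of the other coefficients.
With the change, C* = 1.18/0.0197 = 59.9; it rises from 29.9.

C* ≈ 59.9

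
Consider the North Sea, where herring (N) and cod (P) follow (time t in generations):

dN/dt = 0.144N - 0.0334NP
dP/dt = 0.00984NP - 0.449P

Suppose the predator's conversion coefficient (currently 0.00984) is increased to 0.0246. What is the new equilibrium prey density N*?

N* ≈ 18.3

At the interior fixed point, setting dP/dt = 0 with P > 0 fixes N* = (predator death rate)/(NP coefficient) — independent of the other coefficients.
With the change, N* = 0.449/0.0246 = 18.3; it falls from 45.6.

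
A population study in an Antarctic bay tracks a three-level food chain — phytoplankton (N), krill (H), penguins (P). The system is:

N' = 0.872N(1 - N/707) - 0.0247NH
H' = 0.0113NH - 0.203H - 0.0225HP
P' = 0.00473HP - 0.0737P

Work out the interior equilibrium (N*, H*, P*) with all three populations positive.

From dP/dt = 0: 0.00473H* = 0.0737, so H* = 15.6.
From dN/dt = 0: 0.872(1 - N*/707) = 0.0247·15.6, giving N* = 707·(1 - 0.441) = 395.
From dH/dt = 0: 0.0113·395 - 0.203 = 0.0225P*, so P* = 4.26/0.0225 = 189.

N* ≈ 395, H* ≈ 15.6, P* ≈ 189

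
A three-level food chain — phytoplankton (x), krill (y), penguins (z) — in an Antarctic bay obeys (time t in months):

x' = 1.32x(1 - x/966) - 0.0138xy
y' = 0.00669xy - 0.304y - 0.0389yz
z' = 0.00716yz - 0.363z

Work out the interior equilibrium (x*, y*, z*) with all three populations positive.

x* ≈ 454, y* ≈ 50.7, z* ≈ 70.3

From dz/dt = 0: 0.00716y* = 0.363, so y* = 50.7.
From dx/dt = 0: 1.32(1 - x*/966) = 0.0138·50.7, giving x* = 966·(1 - 0.53) = 454.
From dy/dt = 0: 0.00669·454 - 0.304 = 0.0389z*, so z* = 2.73/0.0389 = 70.3.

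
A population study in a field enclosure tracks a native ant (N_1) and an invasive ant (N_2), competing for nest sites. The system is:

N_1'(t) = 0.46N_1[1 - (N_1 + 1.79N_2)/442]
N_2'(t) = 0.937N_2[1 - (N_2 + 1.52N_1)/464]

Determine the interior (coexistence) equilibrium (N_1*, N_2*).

N_1* ≈ 226, N_2* ≈ 121

Setting both brackets to zero gives the nullclines N_1 + 1.79N_2 = 442 and 1.52N_1 + N_2 = 464.
Substituting N_2 = 464 - 1.52N_1 into the first: N_1(1 - 1.79·1.52) = 442 - 1.79·464.
So N_1* = -389/-1.72 = 226, and then N_2* = 464 - 1.52·226 = 121.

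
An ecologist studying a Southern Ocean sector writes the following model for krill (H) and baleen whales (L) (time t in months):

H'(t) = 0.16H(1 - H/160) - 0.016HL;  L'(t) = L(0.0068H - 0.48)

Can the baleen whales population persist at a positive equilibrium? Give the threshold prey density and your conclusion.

Threshold H = 70.6; K > 70.6, so yes, the predator persists.

The predator equation gives dL/dt > 0 only when H > 0.48/0.0068 = 70.6.
Without the predator, H → K = 160. Since 160 > 70.6, the predator can invade and persist.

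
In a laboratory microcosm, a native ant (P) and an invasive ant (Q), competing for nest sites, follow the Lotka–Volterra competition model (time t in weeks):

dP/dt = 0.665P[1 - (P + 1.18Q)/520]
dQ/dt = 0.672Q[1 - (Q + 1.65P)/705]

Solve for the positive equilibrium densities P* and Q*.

Setting both brackets to zero gives the nullclines P + 1.18Q = 520 and 1.65P + Q = 705.
Substituting Q = 705 - 1.65P into the first: P(1 - 1.18·1.65) = 520 - 1.18·705.
So P* = -312/-0.947 = 329, and then Q* = 705 - 1.65·329 = 162.

P* ≈ 329, Q* ≈ 162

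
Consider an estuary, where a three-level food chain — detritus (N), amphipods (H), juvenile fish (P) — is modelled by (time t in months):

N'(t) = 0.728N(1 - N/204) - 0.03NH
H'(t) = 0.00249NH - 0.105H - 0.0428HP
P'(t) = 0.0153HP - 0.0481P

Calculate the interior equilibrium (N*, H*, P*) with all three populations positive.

N* ≈ 178, H* ≈ 3.14, P* ≈ 7.88

From dP/dt = 0: 0.0153H* = 0.0481, so H* = 3.14.
From dN/dt = 0: 0.728(1 - N*/204) = 0.03·3.14, giving N* = 204·(1 - 0.13) = 178.
From dH/dt = 0: 0.00249·178 - 0.105 = 0.0428P*, so P* = 0.337/0.0428 = 7.88.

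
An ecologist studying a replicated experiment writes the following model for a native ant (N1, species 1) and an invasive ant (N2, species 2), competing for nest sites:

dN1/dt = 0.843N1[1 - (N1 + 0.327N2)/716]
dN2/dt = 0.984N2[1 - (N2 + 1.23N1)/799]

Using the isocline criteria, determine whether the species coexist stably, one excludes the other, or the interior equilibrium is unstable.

species 1 excludes species 2

Compare the nullcline intercepts: K1/α12 = 716/0.327 = 2190 > K2 = 799; K2/α21 = 799/1.23 = 650 < K1 = 716.
Since the inequalities point opposite ways, species 1 can invade but species 2 cannot.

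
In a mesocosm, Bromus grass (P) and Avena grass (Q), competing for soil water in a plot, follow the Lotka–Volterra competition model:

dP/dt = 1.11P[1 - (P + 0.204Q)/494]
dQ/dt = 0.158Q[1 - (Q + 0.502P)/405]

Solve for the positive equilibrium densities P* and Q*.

P* ≈ 458, Q* ≈ 175

Setting both brackets to zero gives the nullclines P + 0.204Q = 494 and 0.502P + Q = 405.
Substituting Q = 405 - 0.502P into the first: P(1 - 0.204·0.502) = 494 - 0.204·405.
So P* = 411/0.898 = 458, and then Q* = 405 - 0.502·458 = 175.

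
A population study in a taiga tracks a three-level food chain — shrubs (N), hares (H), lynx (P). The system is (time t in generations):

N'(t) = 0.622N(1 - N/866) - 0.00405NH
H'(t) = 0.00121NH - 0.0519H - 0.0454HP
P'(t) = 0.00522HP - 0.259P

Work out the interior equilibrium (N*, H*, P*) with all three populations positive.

N* ≈ 586, H* ≈ 49.6, P* ≈ 14.5

From dP/dt = 0: 0.00522H* = 0.259, so H* = 49.6.
From dN/dt = 0: 0.622(1 - N*/866) = 0.00405·49.6, giving N* = 866·(1 - 0.323) = 586.
From dH/dt = 0: 0.00121·586 - 0.0519 = 0.0454P*, so P* = 0.657/0.0454 = 14.5.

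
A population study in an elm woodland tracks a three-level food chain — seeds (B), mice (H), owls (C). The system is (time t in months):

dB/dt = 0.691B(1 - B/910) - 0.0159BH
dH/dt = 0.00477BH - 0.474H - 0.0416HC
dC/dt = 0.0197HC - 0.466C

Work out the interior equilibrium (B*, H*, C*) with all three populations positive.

From dC/dt = 0: 0.0197H* = 0.466, so H* = 23.7.
From dB/dt = 0: 0.691(1 - B*/910) = 0.0159·23.7, giving B* = 910·(1 - 0.544) = 415.
From dH/dt = 0: 0.00477·415 - 0.474 = 0.0416C*, so C* = 1.5/0.0416 = 36.2.

B* ≈ 415, H* ≈ 23.7, C* ≈ 36.2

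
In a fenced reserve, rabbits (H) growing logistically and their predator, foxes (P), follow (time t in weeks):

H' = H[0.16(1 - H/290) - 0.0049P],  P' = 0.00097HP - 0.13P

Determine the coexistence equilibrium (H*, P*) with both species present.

From dP/dt = 0 with P > 0: 0.00097H* = 0.13, so H* = 134.
Substitute into dH/dt = 0: 0.16(1 - 134/290) = 0.0049P*.
The bracket is 0.538, giving P* = 0.0861/0.0049 = 17.6.

H* ≈ 134, P* ≈ 17.6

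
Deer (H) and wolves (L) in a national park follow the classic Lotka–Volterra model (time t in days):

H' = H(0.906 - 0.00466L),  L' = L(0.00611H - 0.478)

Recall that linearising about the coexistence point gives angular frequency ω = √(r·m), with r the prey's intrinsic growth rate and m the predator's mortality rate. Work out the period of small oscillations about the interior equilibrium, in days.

Here r = 0.906 and m = 0.478, so r·m = 0.433.
ω = √0.433 = 0.658 per day, hence T = 2π/ω ≈ 9.55 days.

T ≈ 9.55 days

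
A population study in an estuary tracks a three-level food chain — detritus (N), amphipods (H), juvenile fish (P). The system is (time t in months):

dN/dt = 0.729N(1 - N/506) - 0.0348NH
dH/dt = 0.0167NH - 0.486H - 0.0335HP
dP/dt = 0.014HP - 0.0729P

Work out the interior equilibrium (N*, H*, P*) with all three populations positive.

N* ≈ 380, H* ≈ 5.21, P* ≈ 175

From dP/dt = 0: 0.014H* = 0.0729, so H* = 5.21.
From dN/dt = 0: 0.729(1 - N*/506) = 0.0348·5.21, giving N* = 506·(1 - 0.249) = 380.
From dH/dt = 0: 0.0167·380 - 0.486 = 0.0335P*, so P* = 5.86/0.0335 = 175.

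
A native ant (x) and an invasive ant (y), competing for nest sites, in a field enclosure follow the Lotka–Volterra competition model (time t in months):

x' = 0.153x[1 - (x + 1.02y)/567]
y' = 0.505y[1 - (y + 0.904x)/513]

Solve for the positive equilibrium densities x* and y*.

x* ≈ 561, y* ≈ 5.54

Setting both brackets to zero gives the nullclines x + 1.02y = 567 and 0.904x + y = 513.
Substituting y = 513 - 0.904x into the first: x(1 - 1.02·0.904) = 567 - 1.02·513.
So x* = 43.7/0.0779 = 561, and then y* = 513 - 0.904·561 = 5.54.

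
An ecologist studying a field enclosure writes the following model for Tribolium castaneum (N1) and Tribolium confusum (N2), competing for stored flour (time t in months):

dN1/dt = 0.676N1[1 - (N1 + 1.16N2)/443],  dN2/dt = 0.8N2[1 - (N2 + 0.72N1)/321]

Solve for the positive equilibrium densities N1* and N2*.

N1* ≈ 429, N2* ≈ 12.4

Setting both brackets to zero gives the nullclines N1 + 1.16N2 = 443 and 0.72N1 + N2 = 321.
Substituting N2 = 321 - 0.72N1 into the first: N1(1 - 1.16·0.72) = 443 - 1.16·321.
So N1* = 70.6/0.165 = 429, and then N2* = 321 - 0.72·429 = 12.4.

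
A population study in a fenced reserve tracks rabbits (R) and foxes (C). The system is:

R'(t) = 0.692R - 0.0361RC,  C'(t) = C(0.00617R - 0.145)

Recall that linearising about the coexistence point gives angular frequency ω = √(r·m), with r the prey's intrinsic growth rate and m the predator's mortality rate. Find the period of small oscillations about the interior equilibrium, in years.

Here r = 0.692 and m = 0.145, so r·m = 0.1.
ω = √0.1 = 0.317 per year, hence T = 2π/ω ≈ 19.8 years.

T ≈ 19.8 years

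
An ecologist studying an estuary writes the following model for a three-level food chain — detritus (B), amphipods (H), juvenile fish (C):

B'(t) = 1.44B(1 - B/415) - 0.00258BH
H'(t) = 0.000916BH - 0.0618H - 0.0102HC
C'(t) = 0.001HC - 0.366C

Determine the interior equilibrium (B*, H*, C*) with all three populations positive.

B* ≈ 143, H* ≈ 366, C* ≈ 6.77

From dC/dt = 0: 0.001H* = 0.366, so H* = 366.
From dB/dt = 0: 1.44(1 - B*/415) = 0.00258·366, giving B* = 415·(1 - 0.656) = 143.
From dH/dt = 0: 0.000916·143 - 0.0618 = 0.0102C*, so C* = 0.0691/0.0102 = 6.77.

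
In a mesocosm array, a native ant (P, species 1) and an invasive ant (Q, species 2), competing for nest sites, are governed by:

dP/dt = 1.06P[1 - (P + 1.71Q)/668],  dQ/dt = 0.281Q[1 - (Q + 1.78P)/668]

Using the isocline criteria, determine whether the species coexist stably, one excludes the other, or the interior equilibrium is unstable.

unstable coexistence (outcome depends on initial conditions)

Compare the nullcline intercepts: K1/α12 = 668/1.71 = 391 < K2 = 668; K2/α21 = 668/1.78 = 375 < K1 = 668.
Since both are reversed, neither can invade when rare; the interior point is a saddle.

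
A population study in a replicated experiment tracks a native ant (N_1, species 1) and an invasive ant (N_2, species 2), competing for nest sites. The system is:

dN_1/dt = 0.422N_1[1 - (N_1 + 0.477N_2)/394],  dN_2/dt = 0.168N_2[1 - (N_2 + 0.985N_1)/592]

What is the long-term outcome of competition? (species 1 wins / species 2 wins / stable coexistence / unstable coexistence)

stable coexistence

Compare the nullcline intercepts: K1/α12 = 394/0.477 = 826 > K2 = 592; K2/α21 = 592/0.985 = 601 > K1 = 394.
Since both inequalities hold, each species can invade when rare, so the interior equilibrium is stable.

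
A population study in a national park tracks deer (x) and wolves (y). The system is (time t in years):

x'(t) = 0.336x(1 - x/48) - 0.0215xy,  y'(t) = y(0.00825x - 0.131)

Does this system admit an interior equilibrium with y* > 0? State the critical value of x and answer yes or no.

The predator equation gives dy/dt > 0 only when x > 0.131/0.00825 = 15.9.
Without the predator, x → K = 48. Since 48 > 15.9, the predator can invade and persist.

Threshold x = 15.9; K > 15.9, so yes, the predator persists.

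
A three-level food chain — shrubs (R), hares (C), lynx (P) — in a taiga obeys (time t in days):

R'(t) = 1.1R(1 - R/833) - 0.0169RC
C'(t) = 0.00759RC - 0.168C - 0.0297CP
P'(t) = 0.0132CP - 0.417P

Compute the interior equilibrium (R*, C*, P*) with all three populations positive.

From dP/dt = 0: 0.0132C* = 0.417, so C* = 31.6.
From dR/dt = 0: 1.1(1 - R*/833) = 0.0169·31.6, giving R* = 833·(1 - 0.485) = 429.
From dC/dt = 0: 0.00759·429 - 0.168 = 0.0297P*, so P* = 3.09/0.0297 = 104.

R* ≈ 429, C* ≈ 31.6, P* ≈ 104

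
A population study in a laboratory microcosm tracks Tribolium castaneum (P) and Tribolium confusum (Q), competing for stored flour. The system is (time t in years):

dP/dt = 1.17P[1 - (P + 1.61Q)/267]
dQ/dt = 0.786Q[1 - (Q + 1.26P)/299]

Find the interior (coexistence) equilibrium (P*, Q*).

P* ≈ 208, Q* ≈ 36.4

Setting both brackets to zero gives the nullclines P + 1.61Q = 267 and 1.26P + Q = 299.
Substituting Q = 299 - 1.26P into the first: P(1 - 1.61·1.26) = 267 - 1.61·299.
So P* = -214/-1.03 = 208, and then Q* = 299 - 1.26·208 = 36.4.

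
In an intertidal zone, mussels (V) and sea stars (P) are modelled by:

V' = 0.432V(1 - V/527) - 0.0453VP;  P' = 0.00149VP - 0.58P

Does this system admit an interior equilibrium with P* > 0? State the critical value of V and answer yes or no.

Threshold V = 389; K > 389, so yes, the predator persists.

The predator equation gives dP/dt > 0 only when V > 0.58/0.00149 = 389.
Without the predator, V → K = 527. Since 527 > 389, the predator can invade and persist.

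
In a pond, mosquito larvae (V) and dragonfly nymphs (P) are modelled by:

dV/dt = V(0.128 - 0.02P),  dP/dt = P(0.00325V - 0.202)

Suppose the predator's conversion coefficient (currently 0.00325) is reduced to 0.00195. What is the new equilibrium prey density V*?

V* ≈ 104

At the interior fixed point, setting dP/dt = 0 with P > 0 fixes V* = (predator death rate)/(VP coefficient) — independent of the other coefficients.
With the change, V* = 0.202/0.00195 = 104; it rises from 62.2.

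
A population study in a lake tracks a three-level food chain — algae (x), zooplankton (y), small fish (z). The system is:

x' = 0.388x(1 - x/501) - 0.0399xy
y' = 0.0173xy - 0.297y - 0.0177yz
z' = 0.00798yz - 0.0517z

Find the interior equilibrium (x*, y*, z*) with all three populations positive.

x* ≈ 167, y* ≈ 6.48, z* ≈ 147

From dz/dt = 0: 0.00798y* = 0.0517, so y* = 6.48.
From dx/dt = 0: 0.388(1 - x*/501) = 0.0399·6.48, giving x* = 501·(1 - 0.666) = 167.
From dy/dt = 0: 0.0173·167 - 0.297 = 0.0177z*, so z* = 2.6/0.0177 = 147.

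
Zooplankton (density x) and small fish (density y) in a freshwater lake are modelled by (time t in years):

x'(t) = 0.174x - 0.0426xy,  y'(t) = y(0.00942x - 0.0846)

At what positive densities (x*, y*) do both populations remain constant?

Set dy/dt = 0 with y > 0: 0.00942x - 0.0846 = 0, so x* = 0.0846/0.00942 = 8.98.
Set dx/dt = 0 with x > 0: 0.174 - 0.0426y = 0, so y* = 0.174/0.0426 = 4.08.

x* ≈ 8.98, y* ≈ 4.08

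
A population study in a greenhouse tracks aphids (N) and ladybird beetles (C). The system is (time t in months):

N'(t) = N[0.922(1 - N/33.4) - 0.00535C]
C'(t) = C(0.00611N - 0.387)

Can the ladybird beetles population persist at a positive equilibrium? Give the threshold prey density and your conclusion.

Threshold N = 63.3; K < 63.3, so no, the predator goes extinct.

The predator equation gives dC/dt > 0 only when N > 0.387/0.00611 = 63.3.
Without the predator, N → K = 33.4. Since 33.4 < 63.3, the predator cannot invade.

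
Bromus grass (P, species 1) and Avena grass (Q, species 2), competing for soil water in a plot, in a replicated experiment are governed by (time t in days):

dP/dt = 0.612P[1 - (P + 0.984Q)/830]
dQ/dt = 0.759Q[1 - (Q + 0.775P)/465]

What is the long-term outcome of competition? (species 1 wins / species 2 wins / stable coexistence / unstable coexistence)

Compare the nullcline intercepts: K1/α12 = 830/0.984 = 843 > K2 = 465; K2/α21 = 465/0.775 = 600 < K1 = 830.
Since the inequalities point opposite ways, species 1 can invade but species 2 cannot.

species 1 excludes species 2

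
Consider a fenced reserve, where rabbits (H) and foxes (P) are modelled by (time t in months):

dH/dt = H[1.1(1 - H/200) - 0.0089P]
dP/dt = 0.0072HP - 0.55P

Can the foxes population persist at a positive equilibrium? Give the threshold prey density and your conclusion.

The predator equation gives dP/dt > 0 only when H > 0.55/0.0072 = 76.4.
Without the predator, H → K = 200. Since 200 > 76.4, the predator can invade and persist.

Threshold H = 76.4; K > 76.4, so yes, the predator persists.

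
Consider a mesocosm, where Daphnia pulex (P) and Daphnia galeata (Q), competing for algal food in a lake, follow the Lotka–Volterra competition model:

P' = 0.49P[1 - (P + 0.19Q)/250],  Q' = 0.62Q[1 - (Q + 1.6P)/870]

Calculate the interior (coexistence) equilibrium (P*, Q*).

P* ≈ 122, Q* ≈ 675

Setting both brackets to zero gives the nullclines P + 0.19Q = 250 and 1.6P + Q = 870.
Substituting Q = 870 - 1.6P into the first: P(1 - 0.19·1.6) = 250 - 0.19·870.
So P* = 84.7/0.696 = 122, and then Q* = 870 - 1.6·122 = 675.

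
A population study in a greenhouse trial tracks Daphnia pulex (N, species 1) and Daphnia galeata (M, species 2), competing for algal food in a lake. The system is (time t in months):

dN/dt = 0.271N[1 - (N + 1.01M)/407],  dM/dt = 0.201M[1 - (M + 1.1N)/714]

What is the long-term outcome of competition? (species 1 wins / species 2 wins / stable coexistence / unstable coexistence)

Compare the nullcline intercepts: K1/α12 = 407/1.01 = 403 < K2 = 714; K2/α21 = 714/1.1 = 649 > K1 = 407.
Since the inequalities point opposite ways, species 2 can invade but species 1 cannot.

species 2 excludes species 1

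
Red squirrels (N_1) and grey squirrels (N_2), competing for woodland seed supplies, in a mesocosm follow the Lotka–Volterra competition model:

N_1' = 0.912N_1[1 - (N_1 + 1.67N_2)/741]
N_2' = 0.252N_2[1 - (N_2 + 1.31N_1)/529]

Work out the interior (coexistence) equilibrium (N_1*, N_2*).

N_1* ≈ 120, N_2* ≈ 372

Setting both brackets to zero gives the nullclines N_1 + 1.67N_2 = 741 and 1.31N_1 + N_2 = 529.
Substituting N_2 = 529 - 1.31N_1 into the first: N_1(1 - 1.67·1.31) = 741 - 1.67·529.
So N_1* = -142/-1.19 = 120, and then N_2* = 529 - 1.31·120 = 372.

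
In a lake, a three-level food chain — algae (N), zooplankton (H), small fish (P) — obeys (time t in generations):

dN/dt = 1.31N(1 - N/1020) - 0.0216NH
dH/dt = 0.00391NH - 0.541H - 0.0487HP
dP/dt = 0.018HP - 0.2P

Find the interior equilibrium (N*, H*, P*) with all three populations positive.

From dP/dt = 0: 0.018H* = 0.2, so H* = 11.1.
From dN/dt = 0: 1.31(1 - N*/1020) = 0.0216·11.1, giving N* = 1020·(1 - 0.183) = 833.
From dH/dt = 0: 0.00391·833 - 0.541 = 0.0487P*, so P* = 2.72/0.0487 = 55.8.

N* ≈ 833, H* ≈ 11.1, P* ≈ 55.8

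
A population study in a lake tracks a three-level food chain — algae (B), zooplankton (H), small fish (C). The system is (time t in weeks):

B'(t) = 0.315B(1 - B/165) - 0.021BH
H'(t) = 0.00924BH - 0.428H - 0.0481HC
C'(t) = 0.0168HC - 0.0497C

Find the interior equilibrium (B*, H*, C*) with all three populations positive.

From dC/dt = 0: 0.0168H* = 0.0497, so H* = 2.96.
From dB/dt = 0: 0.315(1 - B*/165) = 0.021·2.96, giving B* = 165·(1 - 0.197) = 132.
From dH/dt = 0: 0.00924·132 - 0.428 = 0.0481C*, so C* = 0.796/0.0481 = 16.5.

B* ≈ 132, H* ≈ 2.96, C* ≈ 16.5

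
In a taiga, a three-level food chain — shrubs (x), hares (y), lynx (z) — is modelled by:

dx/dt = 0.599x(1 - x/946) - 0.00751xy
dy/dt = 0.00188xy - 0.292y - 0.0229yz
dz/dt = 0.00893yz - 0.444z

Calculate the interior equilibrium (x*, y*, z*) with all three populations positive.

From dz/dt = 0: 0.00893y* = 0.444, so y* = 49.7.
From dx/dt = 0: 0.599(1 - x*/946) = 0.00751·49.7, giving x* = 946·(1 - 0.623) = 356.
From dy/dt = 0: 0.00188·356 - 0.292 = 0.0229z*, so z* = 0.378/0.0229 = 16.5.

x* ≈ 356, y* ≈ 49.7, z* ≈ 16.5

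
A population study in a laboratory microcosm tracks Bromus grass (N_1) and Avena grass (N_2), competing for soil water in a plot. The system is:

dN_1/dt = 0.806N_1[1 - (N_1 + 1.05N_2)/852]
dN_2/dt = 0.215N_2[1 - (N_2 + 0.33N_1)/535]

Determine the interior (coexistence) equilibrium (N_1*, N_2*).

N_1* ≈ 444, N_2* ≈ 388

Setting both brackets to zero gives the nullclines N_1 + 1.05N_2 = 852 and 0.33N_1 + N_2 = 535.
Substituting N_2 = 535 - 0.33N_1 into the first: N_1(1 - 1.05·0.33) = 852 - 1.05·535.
So N_1* = 290/0.653 = 444, and then N_2* = 535 - 0.33·444 = 388.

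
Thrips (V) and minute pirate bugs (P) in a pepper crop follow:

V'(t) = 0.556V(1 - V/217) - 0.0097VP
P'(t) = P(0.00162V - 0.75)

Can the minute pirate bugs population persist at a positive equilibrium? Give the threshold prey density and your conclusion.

The predator equation gives dP/dt > 0 only when V > 0.75/0.00162 = 463.
Without the predator, V → K = 217. Since 217 < 463, the predator cannot invade.

Threshold V = 463; K < 463, so no, the predator goes extinct.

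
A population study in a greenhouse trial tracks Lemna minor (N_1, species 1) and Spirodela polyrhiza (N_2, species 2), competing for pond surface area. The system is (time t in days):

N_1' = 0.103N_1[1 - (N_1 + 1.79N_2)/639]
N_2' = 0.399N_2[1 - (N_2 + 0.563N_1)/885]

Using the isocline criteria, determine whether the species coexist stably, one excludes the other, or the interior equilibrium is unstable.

species 2 excludes species 1

Compare the nullcline intercepts: K1/α12 = 639/1.79 = 357 < K2 = 885; K2/α21 = 885/0.563 = 1570 > K1 = 639.
Since the inequalities point opposite ways, species 2 can invade but species 1 cannot.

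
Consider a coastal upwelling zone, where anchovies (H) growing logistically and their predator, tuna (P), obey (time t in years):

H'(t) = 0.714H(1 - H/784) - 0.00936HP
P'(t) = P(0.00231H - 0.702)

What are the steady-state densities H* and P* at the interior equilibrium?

H* ≈ 304, P* ≈ 46.7

From dP/dt = 0 with P > 0: 0.00231H* = 0.702, so H* = 304.
Substitute into dH/dt = 0: 0.714(1 - 304/784) = 0.00936P*.
The bracket is 0.612, giving P* = 0.437/0.00936 = 46.7.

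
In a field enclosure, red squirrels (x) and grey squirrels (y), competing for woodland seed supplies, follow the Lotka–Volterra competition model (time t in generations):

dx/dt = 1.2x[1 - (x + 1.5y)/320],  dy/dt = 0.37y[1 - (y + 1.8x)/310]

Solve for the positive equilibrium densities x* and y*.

x* ≈ 85.3, y* ≈ 156

Setting both brackets to zero gives the nullclines x + 1.5y = 320 and 1.8x + y = 310.
Substituting y = 310 - 1.8x into the first: x(1 - 1.5·1.8) = 320 - 1.5·310.
So x* = -145/-1.7 = 85.3, and then y* = 310 - 1.8·85.3 = 156.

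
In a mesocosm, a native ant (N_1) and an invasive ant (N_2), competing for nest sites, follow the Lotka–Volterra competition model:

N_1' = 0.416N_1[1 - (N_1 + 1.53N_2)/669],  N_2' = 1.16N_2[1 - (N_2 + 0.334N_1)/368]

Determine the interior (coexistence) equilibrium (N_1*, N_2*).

N_1* ≈ 217, N_2* ≈ 296

Setting both brackets to zero gives the nullclines N_1 + 1.53N_2 = 669 and 0.334N_1 + N_2 = 368.
Substituting N_2 = 368 - 0.334N_1 into the first: N_1(1 - 1.53·0.334) = 669 - 1.53·368.
So N_1* = 106/0.489 = 217, and then N_2* = 368 - 0.334·217 = 296.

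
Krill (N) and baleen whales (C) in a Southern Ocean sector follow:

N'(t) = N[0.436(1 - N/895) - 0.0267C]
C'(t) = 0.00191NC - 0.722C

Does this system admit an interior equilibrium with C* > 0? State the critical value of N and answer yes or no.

Threshold N = 378; K > 378, so yes, the predator persists.

The predator equation gives dC/dt > 0 only when N > 0.722/0.00191 = 378.
Without the predator, N → K = 895. Since 895 > 378, the predator can invade and persist.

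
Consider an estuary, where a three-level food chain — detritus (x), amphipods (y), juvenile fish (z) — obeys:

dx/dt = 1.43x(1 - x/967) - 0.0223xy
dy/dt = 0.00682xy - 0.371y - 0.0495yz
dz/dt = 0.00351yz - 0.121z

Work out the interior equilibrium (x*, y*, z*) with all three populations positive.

From dz/dt = 0: 0.00351y* = 0.121, so y* = 34.5.
From dx/dt = 0: 1.43(1 - x*/967) = 0.0223·34.5, giving x* = 967·(1 - 0.538) = 447.
From dy/dt = 0: 0.00682·447 - 0.371 = 0.0495z*, so z* = 2.68/0.0495 = 54.1.

x* ≈ 447, y* ≈ 34.5, z* ≈ 54.1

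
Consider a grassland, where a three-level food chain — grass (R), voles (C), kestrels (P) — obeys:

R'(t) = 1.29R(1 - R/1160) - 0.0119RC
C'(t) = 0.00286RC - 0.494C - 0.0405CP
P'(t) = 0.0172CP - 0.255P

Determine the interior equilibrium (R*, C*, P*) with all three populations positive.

R* ≈ 1000, C* ≈ 14.8, P* ≈ 58.5

From dP/dt = 0: 0.0172C* = 0.255, so C* = 14.8.
From dR/dt = 0: 1.29(1 - R*/1160) = 0.0119·14.8, giving R* = 1160·(1 - 0.137) = 1000.
From dC/dt = 0: 0.00286·1000 - 0.494 = 0.0405P*, so P* = 2.37/0.0405 = 58.5.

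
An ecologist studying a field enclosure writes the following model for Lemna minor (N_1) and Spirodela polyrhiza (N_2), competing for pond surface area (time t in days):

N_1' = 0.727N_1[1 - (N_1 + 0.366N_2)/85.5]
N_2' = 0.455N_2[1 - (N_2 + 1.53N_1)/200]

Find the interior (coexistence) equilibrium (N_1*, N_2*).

Setting both brackets to zero gives the nullclines N_1 + 0.366N_2 = 85.5 and 1.53N_1 + N_2 = 200.
Substituting N_2 = 200 - 1.53N_1 into the first: N_1(1 - 0.366·1.53) = 85.5 - 0.366·200.
So N_1* = 12.3/0.44 = 28, and then N_2* = 200 - 1.53·28 = 157.

N_1* ≈ 28, N_2* ≈ 157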